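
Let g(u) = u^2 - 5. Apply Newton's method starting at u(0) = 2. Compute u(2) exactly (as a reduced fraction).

g'(u) = 2u.
g(2) = -1, g'(2) = 4, so u(1) = 2 - (-1)/4 = 9/4.
g(9/4) = 1/16, g'(9/4) = 9/2, so u(2) = (9/4) - (1/16)/(9/2) = 161/72.

161/72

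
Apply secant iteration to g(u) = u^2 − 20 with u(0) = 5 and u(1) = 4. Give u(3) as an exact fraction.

g(5) = 5, g(4) = −4. u(2) = 4 − (−4)·(4 − 5)/((−4) − 5) = 40/9.
g(4) = −4, g(40/9) = −20/81. u(3) = (40/9) − (−20/81)·((40/9) − 4)/((−20/81) − (−4)) = 85/19.

85/19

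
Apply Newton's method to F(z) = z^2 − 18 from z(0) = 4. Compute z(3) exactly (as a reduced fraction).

F'(z) = 2z.
F(4) = −2, F'(4) = 8, so z(1) = 4 − (−2)/8 = 17/4.
F(17/4) = 1/16, F'(17/4) = 17/2, so z(2) = (17/4) − (1/16)/(17/2) = 577/136.
F(577/136) = 1/18496, F'(577/136) = 577/68, so z(3) = (577/136) − (1/18496)/(577/68) = 665857/156944.

665857/156944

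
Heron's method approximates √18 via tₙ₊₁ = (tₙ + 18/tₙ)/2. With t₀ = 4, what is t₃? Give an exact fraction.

t₁ = (4 + 18/4)/2 = 17/4.
t₂ = (17/4 + 18/(17/4))/2 = 577/136.
t₃ = (577/136 + 18/(577/136))/2 = 665857/156944.

665857/156944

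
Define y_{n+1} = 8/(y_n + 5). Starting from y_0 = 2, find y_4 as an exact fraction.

2168/1699

y_1 = 8/(2 + 5) = 8/7.
y_2 = 8/(8/7 + 5) = 56/43.
y_3 = 8/(56/43 + 5) = 344/271.
y_4 = 8/(344/271 + 5) = 2168/1699.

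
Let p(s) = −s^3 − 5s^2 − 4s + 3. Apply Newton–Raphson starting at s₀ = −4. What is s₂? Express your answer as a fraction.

p'(s) = −3s^2 − 10s − 4.
p(−4) = 3, p'(−4) = −12, so s₁ = (−4) − 3/(−12) = −15/4.
p(−15/4) = 27/64, p'(−15/4) = −139/16, so s₂ = (−15/4) − (27/64)/(−139/16) = −1029/278.

−1029/278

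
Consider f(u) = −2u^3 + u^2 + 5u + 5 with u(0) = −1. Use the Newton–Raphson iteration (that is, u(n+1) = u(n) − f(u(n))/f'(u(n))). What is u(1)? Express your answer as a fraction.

f'(u) = −6u^2 + 2u + 5.
f(−1) = 3, f'(−1) = −3, so u(1) = (−1) − 3/(−3) = 0.

0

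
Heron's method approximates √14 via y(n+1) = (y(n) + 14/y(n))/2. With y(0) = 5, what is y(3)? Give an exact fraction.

y(1) = (5 + 14/5)/2 = 39/10.
y(2) = (39/10 + 14/(39/10))/2 = 2921/780.
y(3) = (2921/780 + 14/(2921/780))/2 = 17049841/4556760.

17049841/4556760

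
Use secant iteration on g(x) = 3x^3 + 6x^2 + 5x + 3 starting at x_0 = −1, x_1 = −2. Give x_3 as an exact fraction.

−678/563

g(−1) = 1, g(−2) = −7. x_2 = (−2) − (−7)·((−2) − (−1))/((−7) − 1) = −9/8.
g(−2) = −7, g(−9/8) = 357/512. x_3 = (−9/8) − (357/512)·((−9/8) − (−2))/((357/512) − (−7)) = −678/563.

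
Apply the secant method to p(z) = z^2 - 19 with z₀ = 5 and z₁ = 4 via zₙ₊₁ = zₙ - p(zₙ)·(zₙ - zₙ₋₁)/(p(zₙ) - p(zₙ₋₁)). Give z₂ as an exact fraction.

p(5) = 6, p(4) = -3. z₂ = 4 - (-3)·(4 - 5)/((-3) - 6) = 13/3.

13/3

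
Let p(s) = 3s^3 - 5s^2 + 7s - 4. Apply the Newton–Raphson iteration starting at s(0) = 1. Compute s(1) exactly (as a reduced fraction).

p'(s) = 9s^2 - 10s + 7.
p(1) = 1, p'(1) = 6, so s(1) = 1 - 1/6 = 5/6.

5/6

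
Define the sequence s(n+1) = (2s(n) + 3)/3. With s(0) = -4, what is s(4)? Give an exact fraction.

131/81

s(1) = (2·(-4) + 3)/3 = -5/3.
s(2) = (2·(-5/3) + 3)/3 = -1/9.
s(3) = (2·(-1/9) + 3)/3 = 25/27.
s(4) = (2·(25/27) + 3)/3 = 131/81.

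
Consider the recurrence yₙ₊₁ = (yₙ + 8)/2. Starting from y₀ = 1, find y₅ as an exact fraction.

y₁ = (1 + 8)/2 = 9/2.
y₂ = ((9/2) + 8)/2 = 25/4.
y₃ = ((25/4) + 8)/2 = 57/8.
y₄ = ((57/8) + 8)/2 = 121/16.
y₅ = ((121/16) + 8)/2 = 249/32.

249/32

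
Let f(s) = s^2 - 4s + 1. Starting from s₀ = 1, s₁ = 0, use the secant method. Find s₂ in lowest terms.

f(1) = -2, f(0) = 1. s₂ = 0 - 1·(0 - 1)/(1 - (-2)) = 1/3.

1/3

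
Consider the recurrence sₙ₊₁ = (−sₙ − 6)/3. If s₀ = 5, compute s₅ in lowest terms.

−371/243

s₁ = (−5 − 6)/3 = −11/3.
s₂ = (−(−11/3) − 6)/3 = −7/9.
s₃ = (−(−7/9) − 6)/3 = −47/27.
s₄ = (−(−47/27) − 6)/3 = −115/81.
s₅ = (−(−115/81) − 6)/3 = −371/243.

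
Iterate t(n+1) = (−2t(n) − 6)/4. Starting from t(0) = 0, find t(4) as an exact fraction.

t(1) = (−2·0 − 6)/4 = −3/2.
t(2) = (−2·(−3/2) − 6)/4 = −3/4.
t(3) = (−2·(−3/4) − 6)/4 = −9/8.
t(4) = (−2·(−9/8) − 6)/4 = −15/16.

−15/16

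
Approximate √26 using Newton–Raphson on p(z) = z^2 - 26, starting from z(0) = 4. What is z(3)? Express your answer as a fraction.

p'(z) = 2z.
p(4) = -10, p'(4) = 8, so z(1) = 4 - (-10)/8 = 21/4.
p(21/4) = 25/16, p'(21/4) = 21/2, so z(2) = (21/4) - (25/16)/(21/2) = 857/168.
p(857/168) = 625/28224, p'(857/168) = 857/84, so z(3) = (857/168) - (625/28224)/(857/84) = 1468273/287952.

1468273/287952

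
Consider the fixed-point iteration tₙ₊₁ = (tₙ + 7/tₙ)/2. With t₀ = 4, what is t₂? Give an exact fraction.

t₁ = (4 + 7/4)/2 = 23/8.
t₂ = (23/8 + 7/(23/8))/2 = 977/368.

977/368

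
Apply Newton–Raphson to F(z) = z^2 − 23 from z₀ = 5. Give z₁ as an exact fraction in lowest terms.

F'(z) = 2z.
F(5) = 2, F'(5) = 10, so z₁ = 5 − 2/10 = 24/5.

24/5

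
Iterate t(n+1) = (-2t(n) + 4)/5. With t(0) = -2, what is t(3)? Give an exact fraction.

92/125

t(1) = (-2·(-2) + 4)/5 = 8/5.
t(2) = (-2·(8/5) + 4)/5 = 4/25.
t(3) = (-2·(4/25) + 4)/5 = 92/125.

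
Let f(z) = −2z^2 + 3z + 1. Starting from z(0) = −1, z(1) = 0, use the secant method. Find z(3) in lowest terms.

f(−1) = −4, f(0) = 1. z(2) = 0 − 1·(0 − (−1))/(1 − (−4)) = −1/5.
f(0) = 1, f(−1/5) = 8/25. z(3) = (−1/5) − (8/25)·((−1/5) − 0)/((8/25) − 1) = −5/17.

−5/17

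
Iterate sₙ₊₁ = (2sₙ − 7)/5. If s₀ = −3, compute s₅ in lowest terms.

−7313/3125

s₁ = (2·(−3) − 7)/5 = −13/5.
s₂ = (2·(−13/5) − 7)/5 = −61/25.
s₃ = (2·(−61/25) − 7)/5 = −297/125.
s₄ = (2·(−297/125) − 7)/5 = −1469/625.
s₅ = (2·(−1469/625) − 7)/5 = −7313/3125.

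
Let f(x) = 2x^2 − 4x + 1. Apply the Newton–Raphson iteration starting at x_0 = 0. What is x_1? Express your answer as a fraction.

1/4

f'(x) = 4x − 4.
f(0) = 1, f'(0) = −4, so x_1 = 0 − 1/(−4) = 1/4.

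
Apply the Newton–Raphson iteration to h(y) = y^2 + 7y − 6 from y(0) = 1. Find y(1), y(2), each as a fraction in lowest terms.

y(1) = 7/9, y(2) = 535/693

h'(y) = 2y + 7.
h(1) = 2, h'(1) = 9, so y(1) = 1 − 2/9 = 7/9.
h(7/9) = 4/81, h'(7/9) = 77/9, so y(2) = (7/9) − (4/81)/(77/9) = 535/693.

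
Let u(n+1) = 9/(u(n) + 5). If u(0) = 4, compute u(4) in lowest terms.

117/83

u(1) = 9/(4 + 5) = 1.
u(2) = 9/(1 + 5) = 3/2.
u(3) = 9/(3/2 + 5) = 18/13.
u(4) = 9/(18/13 + 5) = 117/83.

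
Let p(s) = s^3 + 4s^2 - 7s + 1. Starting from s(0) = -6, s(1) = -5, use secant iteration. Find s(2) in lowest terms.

p(-6) = -29, p(-5) = 11. s(2) = (-5) - 11·((-5) - (-6))/(11 - (-29)) = -211/40.

-211/40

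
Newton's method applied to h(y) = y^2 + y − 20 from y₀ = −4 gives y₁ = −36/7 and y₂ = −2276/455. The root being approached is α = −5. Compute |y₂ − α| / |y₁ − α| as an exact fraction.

1/65

y₁ − α = −36/7 − (−5) = −36/7 + 5 = −1/7, so |y₁ − α| = 1/7.
y₂ − α = −2276/455 − (−5) = −2276/455 + 5 = −1/455, so |y₂ − α| = 1/455.
Ratio = (1/455) / (1/7) = 1/65.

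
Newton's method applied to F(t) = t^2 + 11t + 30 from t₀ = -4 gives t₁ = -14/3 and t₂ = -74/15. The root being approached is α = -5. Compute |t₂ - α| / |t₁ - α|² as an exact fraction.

3/5

t₁ - α = -14/3 - (-5) = -14/3 + 5 = 1/3, so |t₁ - α| = 1/3.
t₂ - α = -74/15 - (-5) = -74/15 + 5 = 1/15, so |t₂ - α| = 1/15.
|t₁ - α|² = 1/9.
Ratio = (1/15) / (1/9) = 3/5.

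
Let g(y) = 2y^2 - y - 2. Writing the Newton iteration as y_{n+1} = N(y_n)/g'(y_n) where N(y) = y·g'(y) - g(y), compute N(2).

g'(y) = 4y - 1.
N(y) = y·g'(y) - g(y) = y·(4y - 1) - (2y^2 - y - 2) = 2y^2 + 2.
N(2) = 10.

10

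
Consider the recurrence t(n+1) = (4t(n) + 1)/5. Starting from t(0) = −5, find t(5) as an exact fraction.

t(1) = (4·(−5) + 1)/5 = −19/5.
t(2) = (4·(−19/5) + 1)/5 = −71/25.
t(3) = (4·(−71/25) + 1)/5 = −259/125.
t(4) = (4·(−259/125) + 1)/5 = −911/625.
t(5) = (4·(−911/625) + 1)/5 = −3019/3125.

−3019/3125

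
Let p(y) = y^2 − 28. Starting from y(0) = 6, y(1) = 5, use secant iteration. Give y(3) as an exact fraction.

598/113

p(6) = 8, p(5) = −3. y(2) = 5 − (−3)·(5 − 6)/((−3) − 8) = 58/11.
p(5) = −3, p(58/11) = −24/121. y(3) = (58/11) − (−24/121)·((58/11) − 5)/((−24/121) − (−3)) = 598/113.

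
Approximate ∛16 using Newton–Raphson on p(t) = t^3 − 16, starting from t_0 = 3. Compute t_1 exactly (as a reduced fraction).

70/27

p'(t) = 3t^2.
p(3) = 11, p'(3) = 27, so t_1 = 3 − 11/27 = 70/27.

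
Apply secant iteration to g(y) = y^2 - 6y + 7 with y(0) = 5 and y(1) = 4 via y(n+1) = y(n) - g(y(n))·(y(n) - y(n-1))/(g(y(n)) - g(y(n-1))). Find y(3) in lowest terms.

31/7

g(5) = 2, g(4) = -1. y(2) = 4 - (-1)·(4 - 5)/((-1) - 2) = 13/3.
g(4) = -1, g(13/3) = -2/9. y(3) = (13/3) - (-2/9)·((13/3) - 4)/((-2/9) - (-1)) = 31/7.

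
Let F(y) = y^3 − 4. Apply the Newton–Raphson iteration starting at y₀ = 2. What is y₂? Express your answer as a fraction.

F'(y) = 3y^2.
F(2) = 4, F'(2) = 12, so y₁ = 2 − 4/12 = 5/3.
F(5/3) = 17/27, F'(5/3) = 25/3, so y₂ = (5/3) − (17/27)/(25/3) = 358/225.

358/225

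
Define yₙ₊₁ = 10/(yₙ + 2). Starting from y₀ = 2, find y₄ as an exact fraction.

190/83

y₁ = 10/(2 + 2) = 5/2.
y₂ = 10/(5/2 + 2) = 20/9.
y₃ = 10/(20/9 + 2) = 45/19.
y₄ = 10/(45/19 + 2) = 190/83.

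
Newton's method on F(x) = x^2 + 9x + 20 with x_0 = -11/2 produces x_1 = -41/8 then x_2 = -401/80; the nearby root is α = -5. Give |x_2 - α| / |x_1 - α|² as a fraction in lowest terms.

4/5

x_1 - α = -41/8 - (-5) = -41/8 + 5 = -1/8, so |x_1 - α| = 1/8.
x_2 - α = -401/80 - (-5) = -401/80 + 5 = -1/80, so |x_2 - α| = 1/80.
|x_1 - α|² = 1/64.
Ratio = (1/80) / (1/64) = 4/5.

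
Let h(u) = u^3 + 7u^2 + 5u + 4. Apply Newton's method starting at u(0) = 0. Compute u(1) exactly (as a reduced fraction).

h'(u) = 3u^2 + 14u + 5.
h(0) = 4, h'(0) = 5, so u(1) = 0 − 4/5 = −4/5.

−4/5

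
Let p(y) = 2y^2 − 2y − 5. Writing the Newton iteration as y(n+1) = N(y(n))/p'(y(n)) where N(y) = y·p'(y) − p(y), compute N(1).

p'(y) = 4y − 2.
N(y) = y·p'(y) − p(y) = y·(4y − 2) − (2y^2 − 2y − 5) = 2y^2 + 5.
N(1) = 7.

7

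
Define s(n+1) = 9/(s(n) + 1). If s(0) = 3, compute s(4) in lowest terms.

s(1) = 9/(3 + 1) = 9/4.
s(2) = 9/(9/4 + 1) = 36/13.
s(3) = 9/(36/13 + 1) = 117/49.
s(4) = 9/(117/49 + 1) = 441/166.

441/166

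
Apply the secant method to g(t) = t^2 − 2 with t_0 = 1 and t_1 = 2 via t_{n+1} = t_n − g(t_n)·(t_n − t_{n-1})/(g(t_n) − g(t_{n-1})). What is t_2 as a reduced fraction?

g(1) = −1, g(2) = 2. t_2 = 2 − 2·(2 − 1)/(2 − (−1)) = 4/3.

4/3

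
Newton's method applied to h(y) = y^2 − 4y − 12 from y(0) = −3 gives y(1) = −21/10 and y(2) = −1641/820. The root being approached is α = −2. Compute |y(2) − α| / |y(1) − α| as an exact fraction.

1/82

y(1) − α = −21/10 − (−2) = −21/10 + 2 = −1/10, so |y(1) − α| = 1/10.
y(2) − α = −1641/820 − (−2) = −1641/820 + 2 = −1/820, so |y(2) − α| = 1/820.
Ratio = (1/820) / (1/10) = 1/82.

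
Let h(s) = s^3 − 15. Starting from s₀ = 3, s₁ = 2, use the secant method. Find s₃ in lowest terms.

h(3) = 12, h(2) = −7. s₂ = 2 − (−7)·(2 − 3)/((−7) − 12) = 45/19.
h(2) = −7, h(45/19) = −11760/6859. s₃ = (45/19) − (−11760/6859)·((45/19) − 2)/((−11760/6859) − (−7)) = 12885/5179.

12885/5179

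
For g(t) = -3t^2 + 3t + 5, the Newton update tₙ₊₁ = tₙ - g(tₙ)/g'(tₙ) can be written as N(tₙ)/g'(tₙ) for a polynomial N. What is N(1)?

-8

g'(t) = -6t + 3.
N(t) = t·g'(t) - g(t) = t·(-6t + 3) - (-3t^2 + 3t + 5) = -3t^2 - 5.
N(1) = -8.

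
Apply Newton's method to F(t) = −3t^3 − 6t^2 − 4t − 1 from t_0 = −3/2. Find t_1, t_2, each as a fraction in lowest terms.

t_1 = −31/25, t_2 = −50221/46225

F'(t) = −9t^2 − 12t − 4.
F(−3/2) = 13/8, F'(−3/2) = −25/4, so t_1 = (−3/2) − (13/8)/(−25/4) = −31/25.
F(−31/25) = 7098/15625, F'(−31/25) = −1849/625, so t_2 = (−31/25) − (7098/15625)/(−1849/625) = −50221/46225.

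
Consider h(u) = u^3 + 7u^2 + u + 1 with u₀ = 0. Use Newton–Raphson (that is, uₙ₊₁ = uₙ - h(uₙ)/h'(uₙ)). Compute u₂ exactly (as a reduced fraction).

h'(u) = 3u^2 + 14u + 1.
h(0) = 1, h'(0) = 1, so u₁ = 0 - 1/1 = -1.
h(-1) = 6, h'(-1) = -10, so u₂ = (-1) - 6/(-10) = -2/5.

-2/5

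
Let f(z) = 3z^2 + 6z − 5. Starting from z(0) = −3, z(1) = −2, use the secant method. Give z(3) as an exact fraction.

−61/23

f(−3) = 4, f(−2) = −5. z(2) = (−2) − (−5)·((−2) − (−3))/((−5) − 4) = −23/9.
f(−2) = −5, f(−23/9) = −20/27. z(3) = (−23/9) − (−20/27)·((−23/9) − (−2))/((−20/27) − (−5)) = −61/23.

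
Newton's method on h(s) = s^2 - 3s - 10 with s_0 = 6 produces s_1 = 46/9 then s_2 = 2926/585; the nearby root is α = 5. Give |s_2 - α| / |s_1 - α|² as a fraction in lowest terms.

s_1 - α = 46/9 - 5 = 1/9, so |s_1 - α| = 1/9.
s_2 - α = 2926/585 - 5 = 1/585, so |s_2 - α| = 1/585.
|s_1 - α|² = 1/81.
Ratio = (1/585) / (1/81) = 9/65.

9/65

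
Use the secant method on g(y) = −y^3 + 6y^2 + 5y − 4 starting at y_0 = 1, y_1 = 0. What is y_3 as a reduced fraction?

100/181

g(1) = 6, g(0) = −4. y_2 = 0 − (−4)·(0 − 1)/((−4) − 6) = 2/5.
g(0) = −4, g(2/5) = −138/125. y_3 = (2/5) − (−138/125)·((2/5) − 0)/((−138/125) − (−4)) = 100/181.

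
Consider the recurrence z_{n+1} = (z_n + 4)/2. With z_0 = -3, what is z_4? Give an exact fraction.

z_1 = ((-3) + 4)/2 = 1/2.
z_2 = ((1/2) + 4)/2 = 9/4.
z_3 = ((9/4) + 4)/2 = 25/8.
z_4 = ((25/8) + 4)/2 = 57/16.

57/16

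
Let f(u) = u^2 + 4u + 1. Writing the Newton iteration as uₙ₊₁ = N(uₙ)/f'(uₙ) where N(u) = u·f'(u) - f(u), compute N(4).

f'(u) = 2u + 4.
N(u) = u·f'(u) - f(u) = u·(2u + 4) - (u^2 + 4u + 1) = u^2 - 1.
N(4) = 15.

15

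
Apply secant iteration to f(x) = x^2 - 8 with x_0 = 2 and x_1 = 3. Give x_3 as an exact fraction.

82/29

f(2) = -4, f(3) = 1. x_2 = 3 - 1·(3 - 2)/(1 - (-4)) = 14/5.
f(3) = 1, f(14/5) = -4/25. x_3 = (14/5) - (-4/25)·((14/5) - 3)/((-4/25) - 1) = 82/29.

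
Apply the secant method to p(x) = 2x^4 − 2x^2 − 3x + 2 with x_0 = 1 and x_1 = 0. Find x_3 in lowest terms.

p(1) = −1, p(0) = 2. x_2 = 0 − 2·(0 − 1)/(2 − (−1)) = 2/3.
p(0) = 2, p(2/3) = −40/81. x_3 = (2/3) − (−40/81)·((2/3) − 0)/((−40/81) − 2) = 54/101.

54/101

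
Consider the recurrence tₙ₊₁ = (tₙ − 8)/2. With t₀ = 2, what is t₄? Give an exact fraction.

t₁ = (2 − 8)/2 = −3.
t₂ = ((−3) − 8)/2 = −11/2.
t₃ = ((−11/2) − 8)/2 = −27/4.
t₄ = ((−27/4) − 8)/2 = −59/8.

−59/8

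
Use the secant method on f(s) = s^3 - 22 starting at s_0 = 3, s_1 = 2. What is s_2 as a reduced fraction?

f(3) = 5, f(2) = -14. s_2 = 2 - (-14)·(2 - 3)/((-14) - 5) = 52/19.

52/19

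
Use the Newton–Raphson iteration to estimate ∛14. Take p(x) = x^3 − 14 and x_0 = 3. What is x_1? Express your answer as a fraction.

p'(x) = 3x^2.
p(3) = 13, p'(3) = 27, so x_1 = 3 − 13/27 = 68/27.

68/27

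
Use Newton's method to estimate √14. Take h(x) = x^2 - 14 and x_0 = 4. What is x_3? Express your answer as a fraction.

h'(x) = 2x.
h(4) = 2, h'(4) = 8, so x_1 = 4 - 2/8 = 15/4.
h(15/4) = 1/16, h'(15/4) = 15/2, so x_2 = (15/4) - (1/16)/(15/2) = 449/120.
h(449/120) = 1/14400, h'(449/120) = 449/60, so x_3 = (449/120) - (1/14400)/(449/60) = 403201/107760.

403201/107760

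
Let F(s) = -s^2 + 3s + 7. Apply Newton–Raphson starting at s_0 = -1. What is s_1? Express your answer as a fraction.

-8/5

F'(s) = -2s + 3.
F(-1) = 3, F'(-1) = 5, so s_1 = (-1) - 3/5 = -8/5.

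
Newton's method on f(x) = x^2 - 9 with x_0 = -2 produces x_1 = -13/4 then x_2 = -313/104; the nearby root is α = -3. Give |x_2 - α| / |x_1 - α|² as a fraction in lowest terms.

2/13

x_1 - α = -13/4 - (-3) = -13/4 + 3 = -1/4, so |x_1 - α| = 1/4.
x_2 - α = -313/104 - (-3) = -313/104 + 3 = -1/104, so |x_2 - α| = 1/104.
|x_1 - α|² = 1/16.
Ratio = (1/104) / (1/16) = 2/13.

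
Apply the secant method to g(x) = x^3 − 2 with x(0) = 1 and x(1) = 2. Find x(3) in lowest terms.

75/62

g(1) = −1, g(2) = 6. x(2) = 2 − 6·(2 − 1)/(6 − (−1)) = 8/7.
g(2) = 6, g(8/7) = −174/343. x(3) = (8/7) − (−174/343)·((8/7) − 2)/((−174/343) − 6) = 75/62.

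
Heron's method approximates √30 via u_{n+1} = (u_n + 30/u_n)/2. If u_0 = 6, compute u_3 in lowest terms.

u_1 = (6 + 30/6)/2 = 11/2.
u_2 = (11/2 + 30/(11/2))/2 = 241/44.
u_3 = (241/44 + 30/(241/44))/2 = 116161/21208.

116161/21208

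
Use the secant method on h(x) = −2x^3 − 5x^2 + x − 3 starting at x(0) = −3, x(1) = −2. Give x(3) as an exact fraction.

h(−3) = 3, h(−2) = −9. x(2) = (−2) − (−9)·((−2) − (−3))/((−9) − 3) = −11/4.
h(−2) = −9, h(−11/4) = −63/32. x(3) = (−11/4) − (−63/32)·((−11/4) − (−2))/((−63/32) − (−9)) = −74/25.

−74/25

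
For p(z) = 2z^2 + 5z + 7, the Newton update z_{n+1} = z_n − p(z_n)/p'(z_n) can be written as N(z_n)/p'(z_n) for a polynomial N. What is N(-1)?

p'(z) = 4z + 5.
N(z) = z·p'(z) − p(z) = z·(4z + 5) − (2z^2 + 5z + 7) = 2z^2 − 7.
N(-1) = −5.

−5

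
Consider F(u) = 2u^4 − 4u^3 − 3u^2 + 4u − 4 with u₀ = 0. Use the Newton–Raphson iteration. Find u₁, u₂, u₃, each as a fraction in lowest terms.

F'(u) = 8u^3 − 12u^2 − 6u + 4.
F(0) = −4, F'(0) = 4, so u₁ = 0 − (−4)/4 = 1.
F(1) = −5, F'(1) = −6, so u₂ = 1 − (−5)/(−6) = 1/6.
F(1/6) = −2225/648, F'(1/6) = 73/27, so u₃ = (1/6) − (−2225/648)/(73/27) = 839/584.

u₁ = 1, u₂ = 1/6, u₃ = 839/584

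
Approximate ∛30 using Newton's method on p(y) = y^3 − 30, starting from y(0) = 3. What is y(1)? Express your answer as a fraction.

28/9

p'(y) = 3y^2.
p(3) = −3, p'(3) = 27, so y(1) = 3 − (−3)/27 = 28/9.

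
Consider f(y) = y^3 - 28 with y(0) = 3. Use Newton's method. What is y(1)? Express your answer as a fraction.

82/27

f'(y) = 3y^2.
f(3) = -1, f'(3) = 27, so y(1) = 3 - (-1)/27 = 82/27.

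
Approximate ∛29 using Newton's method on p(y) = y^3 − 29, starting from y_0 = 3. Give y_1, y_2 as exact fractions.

p'(y) = 3y^2.
p(3) = −2, p'(3) = 27, so y_1 = 3 − (−2)/27 = 83/27.
p(83/27) = 980/19683, p'(83/27) = 6889/243, so y_2 = (83/27) − (980/19683)/(6889/243) = 1714381/558009.

y_1 = 83/27, y_2 = 1714381/558009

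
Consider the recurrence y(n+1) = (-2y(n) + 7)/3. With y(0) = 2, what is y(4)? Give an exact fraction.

41/27

y(1) = (-2·2 + 7)/3 = 1.
y(2) = (-2·1 + 7)/3 = 5/3.
y(3) = (-2·(5/3) + 7)/3 = 11/9.
y(4) = (-2·(11/9) + 7)/3 = 41/27.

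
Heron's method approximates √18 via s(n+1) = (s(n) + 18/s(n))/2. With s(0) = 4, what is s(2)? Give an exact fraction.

s(1) = (4 + 18/4)/2 = 17/4.
s(2) = (17/4 + 18/(17/4))/2 = 577/136.

577/136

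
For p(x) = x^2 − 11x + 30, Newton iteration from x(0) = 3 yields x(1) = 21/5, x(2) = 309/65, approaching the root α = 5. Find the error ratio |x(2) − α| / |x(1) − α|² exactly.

x(1) − α = 21/5 − 5 = −4/5, so |x(1) − α| = 4/5.
x(2) − α = 309/65 − 5 = −16/65, so |x(2) − α| = 16/65.
|x(1) − α|² = 16/25.
Ratio = (16/65) / (16/25) = 5/13.

5/13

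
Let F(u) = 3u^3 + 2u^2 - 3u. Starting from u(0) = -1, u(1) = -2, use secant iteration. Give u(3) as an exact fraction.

F(-1) = 2, F(-2) = -10. u(2) = (-2) - (-10)·((-2) - (-1))/((-10) - 2) = -7/6.
F(-2) = -10, F(-7/6) = 35/24. u(3) = (-7/6) - (35/24)·((-7/6) - (-2))/((35/24) - (-10)) = -14/11.

-14/11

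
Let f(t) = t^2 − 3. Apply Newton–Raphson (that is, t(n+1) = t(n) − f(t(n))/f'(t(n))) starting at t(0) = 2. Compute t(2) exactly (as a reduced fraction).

97/56

f'(t) = 2t.
f(2) = 1, f'(2) = 4, so t(1) = 2 − 1/4 = 7/4.
f(7/4) = 1/16, f'(7/4) = 7/2, so t(2) = (7/4) − (1/16)/(7/2) = 97/56.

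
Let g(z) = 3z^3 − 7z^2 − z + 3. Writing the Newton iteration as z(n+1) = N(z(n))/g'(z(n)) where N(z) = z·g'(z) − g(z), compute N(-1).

g'(z) = 9z^2 − 14z − 1.
N(z) = z·g'(z) − g(z) = z·(9z^2 − 14z − 1) − (3z^3 − 7z^2 − z + 3) = 6z^3 − 7z^2 − 3.
N(-1) = −16.

−16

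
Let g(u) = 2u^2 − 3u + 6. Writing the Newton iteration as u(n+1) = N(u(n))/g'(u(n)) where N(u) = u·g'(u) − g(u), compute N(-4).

g'(u) = 4u − 3.
N(u) = u·g'(u) − g(u) = u·(4u − 3) − (2u^2 − 3u + 6) = 2u^2 − 6.
N(-4) = 26.

26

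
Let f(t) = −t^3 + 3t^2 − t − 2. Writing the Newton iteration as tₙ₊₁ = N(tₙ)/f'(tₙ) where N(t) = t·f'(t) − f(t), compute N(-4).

f'(t) = −3t^2 + 6t − 1.
N(t) = t·f'(t) − f(t) = t·(−3t^2 + 6t − 1) − (−t^3 + 3t^2 − t − 2) = −2t^3 + 3t^2 + 2.
N(-4) = 178.

178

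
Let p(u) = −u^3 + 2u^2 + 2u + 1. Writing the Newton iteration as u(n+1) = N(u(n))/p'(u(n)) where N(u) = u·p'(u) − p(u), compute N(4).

−97

p'(u) = −3u^2 + 4u + 2.
N(u) = u·p'(u) − p(u) = u·(−3u^2 + 4u + 2) − (−u^3 + 2u^2 + 2u + 1) = −2u^3 + 2u^2 − 1.
N(4) = −97.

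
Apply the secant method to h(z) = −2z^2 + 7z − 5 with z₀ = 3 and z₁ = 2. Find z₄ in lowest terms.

h(3) = −2, h(2) = 1. z₂ = 2 − 1·(2 − 3)/(1 − (−2)) = 7/3.
h(2) = 1, h(7/3) = 4/9. z₃ = (7/3) − (4/9)·((7/3) − 2)/((4/9) − 1) = 13/5.
h(7/3) = 4/9, h(13/5) = −8/25. z₄ = (13/5) − (−8/25)·((13/5) − (7/3))/((−8/25) − (4/9)) = 107/43.

107/43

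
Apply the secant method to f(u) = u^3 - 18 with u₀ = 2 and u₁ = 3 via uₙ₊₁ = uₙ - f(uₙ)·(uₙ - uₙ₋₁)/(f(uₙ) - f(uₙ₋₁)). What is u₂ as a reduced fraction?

f(2) = -10, f(3) = 9. u₂ = 3 - 9·(3 - 2)/(9 - (-10)) = 48/19.

48/19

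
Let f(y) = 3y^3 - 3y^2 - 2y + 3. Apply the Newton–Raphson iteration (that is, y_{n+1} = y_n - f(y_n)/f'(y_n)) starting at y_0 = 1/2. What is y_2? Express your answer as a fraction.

1623/2882

f'(y) = 9y^2 - 6y - 2.
f(1/2) = 13/8, f'(1/2) = -11/4, so y_1 = (1/2) - (13/8)/(-11/4) = 12/11.
f(12/11) = 1521/1331, f'(12/11) = 262/121, so y_2 = (12/11) - (1521/1331)/(262/121) = 1623/2882.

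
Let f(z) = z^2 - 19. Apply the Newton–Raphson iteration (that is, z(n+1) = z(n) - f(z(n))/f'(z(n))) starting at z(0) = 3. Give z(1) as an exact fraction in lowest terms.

14/3

f'(z) = 2z.
f(3) = -10, f'(3) = 6, so z(1) = 3 - (-10)/6 = 14/3.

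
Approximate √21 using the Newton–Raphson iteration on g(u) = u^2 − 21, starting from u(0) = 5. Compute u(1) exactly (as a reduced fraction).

g'(u) = 2u.
g(5) = 4, g'(5) = 10, so u(1) = 5 − 4/10 = 23/5.

23/5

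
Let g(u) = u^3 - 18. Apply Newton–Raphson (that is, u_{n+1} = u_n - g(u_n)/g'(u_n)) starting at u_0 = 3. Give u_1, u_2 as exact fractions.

g'(u) = 3u^2.
g(3) = 9, g'(3) = 27, so u_1 = 3 - 9/27 = 8/3.
g(8/3) = 26/27, g'(8/3) = 64/3, so u_2 = (8/3) - (26/27)/(64/3) = 755/288.

u_1 = 8/3, u_2 = 755/288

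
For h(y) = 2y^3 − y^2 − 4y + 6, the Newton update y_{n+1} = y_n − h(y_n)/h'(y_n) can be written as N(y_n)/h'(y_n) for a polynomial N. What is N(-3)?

−123

h'(y) = 6y^2 − 2y − 4.
N(y) = y·h'(y) − h(y) = y·(6y^2 − 2y − 4) − (2y^3 − y^2 − 4y + 6) = 4y^3 − y^2 − 6.
N(-3) = −123.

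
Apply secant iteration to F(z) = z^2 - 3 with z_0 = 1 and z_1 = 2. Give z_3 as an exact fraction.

F(1) = -2, F(2) = 1. z_2 = 2 - 1·(2 - 1)/(1 - (-2)) = 5/3.
F(2) = 1, F(5/3) = -2/9. z_3 = (5/3) - (-2/9)·((5/3) - 2)/((-2/9) - 1) = 19/11.

19/11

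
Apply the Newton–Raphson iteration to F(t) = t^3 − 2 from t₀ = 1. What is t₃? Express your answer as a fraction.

F'(t) = 3t^2.
F(1) = −1, F'(1) = 3, so t₁ = 1 − (−1)/3 = 4/3.
F(4/3) = 10/27, F'(4/3) = 16/3, so t₂ = (4/3) − (10/27)/(16/3) = 91/72.
F(91/72) = 7075/373248, F'(91/72) = 8281/1728, so t₃ = (91/72) − (7075/373248)/(8281/1728) = 1126819/894348.

1126819/894348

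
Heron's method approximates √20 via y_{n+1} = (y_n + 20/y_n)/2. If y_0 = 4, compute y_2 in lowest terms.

y_1 = (4 + 20/4)/2 = 9/2.
y_2 = (9/2 + 20/(9/2))/2 = 161/36.

161/36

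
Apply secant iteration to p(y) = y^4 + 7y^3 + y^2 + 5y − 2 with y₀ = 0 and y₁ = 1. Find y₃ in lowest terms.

296/1325

p(0) = −2, p(1) = 12. y₂ = 1 − 12·(1 − 0)/(12 − (−2)) = 1/7.
p(1) = 12, p(1/7) = −2988/2401. y₃ = (1/7) − (−2988/2401)·((1/7) − 1)/((−2988/2401) − 12) = 296/1325.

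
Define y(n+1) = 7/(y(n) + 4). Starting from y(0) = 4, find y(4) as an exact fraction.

y(1) = 7/(4 + 4) = 7/8.
y(2) = 7/(7/8 + 4) = 56/39.
y(3) = 7/(56/39 + 4) = 273/212.
y(4) = 7/(273/212 + 4) = 1484/1121.

1484/1121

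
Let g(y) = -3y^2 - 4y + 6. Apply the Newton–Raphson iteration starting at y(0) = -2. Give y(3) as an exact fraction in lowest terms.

g'(y) = -6y - 4.
g(-2) = 2, g'(-2) = 8, so y(1) = (-2) - 2/8 = -9/4.
g(-9/4) = -3/16, g'(-9/4) = 19/2, so y(2) = (-9/4) - (-3/16)/(19/2) = -339/152.
g(-339/152) = -27/23104, g'(-339/152) = 713/76, so y(3) = (-339/152) - (-27/23104)/(713/76) = -483387/216752.

-483387/216752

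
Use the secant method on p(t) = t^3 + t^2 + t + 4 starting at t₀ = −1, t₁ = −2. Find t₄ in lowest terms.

−8321828/4768589

p(−1) = 3, p(−2) = −2. t₂ = (−2) − (−2)·((−2) − (−1))/((−2) − 3) = −8/5.
p(−2) = −2, p(−8/5) = 108/125. t₃ = (−8/5) − (108/125)·((−8/5) − (−2))/((108/125) − (−2)) = −308/179.
p(−8/5) = 108/125, p(−308/179) = 835272/5735339. t₄ = (−308/179) − (835272/5735339)·((−308/179) − (−8/5))/((835272/5735339) − (108/125)) = −8321828/4768589.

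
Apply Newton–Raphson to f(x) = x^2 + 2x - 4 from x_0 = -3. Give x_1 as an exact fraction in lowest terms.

-13/4

f'(x) = 2x + 2.
f(-3) = -1, f'(-3) = -4, so x_1 = (-3) - (-1)/(-4) = -13/4.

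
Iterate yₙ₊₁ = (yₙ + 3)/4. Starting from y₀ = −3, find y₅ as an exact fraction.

y₁ = ((−3) + 3)/4 = 0.
y₂ = (0 + 3)/4 = 3/4.
y₃ = ((3/4) + 3)/4 = 15/16.
y₄ = ((15/16) + 3)/4 = 63/64.
y₅ = ((63/64) + 3)/4 = 255/256.

255/256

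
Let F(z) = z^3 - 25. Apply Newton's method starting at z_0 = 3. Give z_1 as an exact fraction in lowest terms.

F'(z) = 3z^2.
F(3) = 2, F'(3) = 27, so z_1 = 3 - 2/27 = 79/27.

79/27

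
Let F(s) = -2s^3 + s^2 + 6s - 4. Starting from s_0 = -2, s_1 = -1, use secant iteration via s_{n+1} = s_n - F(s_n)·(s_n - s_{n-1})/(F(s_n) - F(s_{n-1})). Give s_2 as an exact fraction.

-18/11

F(-2) = 4, F(-1) = -7. s_2 = (-1) - (-7)·((-1) - (-2))/((-7) - 4) = -18/11.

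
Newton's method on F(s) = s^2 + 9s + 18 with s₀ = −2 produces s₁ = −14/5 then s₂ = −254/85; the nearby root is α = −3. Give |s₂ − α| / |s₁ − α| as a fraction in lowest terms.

s₁ − α = −14/5 − (−3) = −14/5 + 3 = 1/5, so |s₁ − α| = 1/5.
s₂ − α = −254/85 − (−3) = −254/85 + 3 = 1/85, so |s₂ − α| = 1/85.
Ratio = (1/85) / (1/5) = 1/17.

1/17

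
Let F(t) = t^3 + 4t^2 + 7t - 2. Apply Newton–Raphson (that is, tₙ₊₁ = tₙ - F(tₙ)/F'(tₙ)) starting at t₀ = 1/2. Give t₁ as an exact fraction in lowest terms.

13/47

F'(t) = 3t^2 + 8t + 7.
F(1/2) = 21/8, F'(1/2) = 47/4, so t₁ = (1/2) - (21/8)/(47/4) = 13/47.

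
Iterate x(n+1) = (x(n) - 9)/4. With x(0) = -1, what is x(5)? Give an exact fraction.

x(1) = ((-1) - 9)/4 = -5/2.
x(2) = ((-5/2) - 9)/4 = -23/8.
x(3) = ((-23/8) - 9)/4 = -95/32.
x(4) = ((-95/32) - 9)/4 = -383/128.
x(5) = ((-383/128) - 9)/4 = -1535/512.

-1535/512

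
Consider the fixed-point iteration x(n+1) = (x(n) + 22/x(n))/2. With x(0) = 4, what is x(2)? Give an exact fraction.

x(1) = (4 + 22/4)/2 = 19/4.
x(2) = (19/4 + 22/(19/4))/2 = 713/152.

713/152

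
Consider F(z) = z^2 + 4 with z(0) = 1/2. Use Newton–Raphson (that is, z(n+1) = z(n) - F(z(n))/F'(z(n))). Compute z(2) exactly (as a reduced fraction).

-161/120

F'(z) = 2z.
F(1/2) = 17/4, F'(1/2) = 1, so z(1) = (1/2) - (17/4)/1 = -15/4.
F(-15/4) = 289/16, F'(-15/4) = -15/2, so z(2) = (-15/4) - (289/16)/(-15/2) = -161/120.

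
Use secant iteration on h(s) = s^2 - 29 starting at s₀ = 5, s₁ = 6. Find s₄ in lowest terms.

h(5) = -4, h(6) = 7. s₂ = 6 - 7·(6 - 5)/(7 - (-4)) = 59/11.
h(6) = 7, h(59/11) = -28/121. s₃ = (59/11) - (-28/121)·((59/11) - 6)/((-28/121) - 7) = 673/125.
h(59/11) = -28/121, h(673/125) = -196/15625. s₄ = (673/125) - (-196/15625)·((673/125) - (59/11))/((-196/15625) - (-28/121)) = 39791/7389.

39791/7389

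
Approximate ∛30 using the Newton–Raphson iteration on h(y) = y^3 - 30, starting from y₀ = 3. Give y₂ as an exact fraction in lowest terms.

h'(y) = 3y^2.
h(3) = -3, h'(3) = 27, so y₁ = 3 - (-3)/27 = 28/9.
h(28/9) = 82/729, h'(28/9) = 784/27, so y₂ = (28/9) - (82/729)/(784/27) = 32887/10584.

32887/10584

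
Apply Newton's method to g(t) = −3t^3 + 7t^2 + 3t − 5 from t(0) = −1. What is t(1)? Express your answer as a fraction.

g'(t) = −9t^2 + 14t + 3.
g(−1) = 2, g'(−1) = −20, so t(1) = (−1) − 2/(−20) = −9/10.

−9/10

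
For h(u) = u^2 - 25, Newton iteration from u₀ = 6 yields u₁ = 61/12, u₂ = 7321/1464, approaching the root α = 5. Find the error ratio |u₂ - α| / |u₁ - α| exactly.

u₁ - α = 61/12 - 5 = 1/12, so |u₁ - α| = 1/12.
u₂ - α = 7321/1464 - 5 = 1/1464, so |u₂ - α| = 1/1464.
Ratio = (1/1464) / (1/12) = 1/122.

1/122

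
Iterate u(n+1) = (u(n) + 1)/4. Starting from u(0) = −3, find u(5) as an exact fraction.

169/512

u(1) = ((−3) + 1)/4 = −1/2.
u(2) = ((−1/2) + 1)/4 = 1/8.
u(3) = ((1/8) + 1)/4 = 9/32.
u(4) = ((9/32) + 1)/4 = 41/128.
u(5) = ((41/128) + 1)/4 = 169/512.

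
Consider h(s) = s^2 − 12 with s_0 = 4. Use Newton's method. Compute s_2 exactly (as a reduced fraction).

h'(s) = 2s.
h(4) = 4, h'(4) = 8, so s_1 = 4 − 4/8 = 7/2.
h(7/2) = 1/4, h'(7/2) = 7, so s_2 = (7/2) − (1/4)/7 = 97/28.

97/28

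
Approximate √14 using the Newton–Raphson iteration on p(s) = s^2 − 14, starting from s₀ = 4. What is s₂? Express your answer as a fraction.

p'(s) = 2s.
p(4) = 2, p'(4) = 8, so s₁ = 4 − 2/8 = 15/4.
p(15/4) = 1/16, p'(15/4) = 15/2, so s₂ = (15/4) − (1/16)/(15/2) = 449/120.

449/120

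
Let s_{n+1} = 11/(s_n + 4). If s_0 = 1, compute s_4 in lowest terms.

s_1 = 11/(1 + 4) = 11/5.
s_2 = 11/(11/5 + 4) = 55/31.
s_3 = 11/(55/31 + 4) = 341/179.
s_4 = 11/(341/179 + 4) = 1969/1057.

1969/1057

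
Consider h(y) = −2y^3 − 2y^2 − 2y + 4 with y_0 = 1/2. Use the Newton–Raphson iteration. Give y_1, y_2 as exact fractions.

h'(y) = −6y^2 − 4y − 2.
h(1/2) = 9/4, h'(1/2) = −11/2, so y_1 = (1/2) − (9/4)/(−11/2) = 10/11.
h(10/11) = −1296/1331, h'(10/11) = −1282/121, so y_2 = (10/11) − (−1296/1331)/(−1282/121) = 5762/7051.

y_1 = 10/11, y_2 = 5762/7051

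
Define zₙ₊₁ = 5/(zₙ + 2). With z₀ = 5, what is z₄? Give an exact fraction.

365/241

z₁ = 5/(5 + 2) = 5/7.
z₂ = 5/(5/7 + 2) = 35/19.
z₃ = 5/(35/19 + 2) = 95/73.
z₄ = 5/(95/73 + 2) = 365/241.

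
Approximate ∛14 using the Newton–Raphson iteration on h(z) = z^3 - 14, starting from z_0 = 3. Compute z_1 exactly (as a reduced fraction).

h'(z) = 3z^2.
h(3) = 13, h'(3) = 27, so z_1 = 3 - 13/27 = 68/27.

68/27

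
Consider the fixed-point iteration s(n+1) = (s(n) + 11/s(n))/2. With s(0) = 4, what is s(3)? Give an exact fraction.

s(1) = (4 + 11/4)/2 = 27/8.
s(2) = (27/8 + 11/(27/8))/2 = 1433/432.
s(3) = (1433/432 + 11/(1433/432))/2 = 4106353/1238112.

4106353/1238112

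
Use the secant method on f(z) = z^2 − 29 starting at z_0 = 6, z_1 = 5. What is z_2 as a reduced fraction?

f(6) = 7, f(5) = −4. z_2 = 5 − (−4)·(5 − 6)/((−4) − 7) = 59/11.

59/11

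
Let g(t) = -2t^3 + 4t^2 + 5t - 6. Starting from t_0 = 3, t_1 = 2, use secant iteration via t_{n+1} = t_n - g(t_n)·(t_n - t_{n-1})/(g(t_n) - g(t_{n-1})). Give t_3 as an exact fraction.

g(3) = -9, g(2) = 4. t_2 = 2 - 4·(2 - 3)/(4 - (-9)) = 30/13.
g(2) = 4, g(30/13) = 4968/2197. t_3 = (30/13) - (4968/2197)·((30/13) - 2)/((4968/2197) - 4) = 2586/955.

2586/955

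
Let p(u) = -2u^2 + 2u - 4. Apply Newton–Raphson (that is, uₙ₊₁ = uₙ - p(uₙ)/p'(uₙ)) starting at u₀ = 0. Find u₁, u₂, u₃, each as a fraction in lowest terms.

p'(u) = -4u + 2.
p(0) = -4, p'(0) = 2, so u₁ = 0 - (-4)/2 = 2.
p(2) = -8, p'(2) = -6, so u₂ = 2 - (-8)/(-6) = 2/3.
p(2/3) = -32/9, p'(2/3) = -2/3, so u₃ = (2/3) - (-32/9)/(-2/3) = -14/3.

u₁ = 2, u₂ = 2/3, u₃ = -14/3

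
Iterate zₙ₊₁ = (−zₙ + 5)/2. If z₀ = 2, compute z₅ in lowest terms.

z₁ = (−2 + 5)/2 = 3/2.
z₂ = (−(3/2) + 5)/2 = 7/4.
z₃ = (−(7/4) + 5)/2 = 13/8.
z₄ = (−(13/8) + 5)/2 = 27/16.
z₅ = (−(27/16) + 5)/2 = 53/32.

53/32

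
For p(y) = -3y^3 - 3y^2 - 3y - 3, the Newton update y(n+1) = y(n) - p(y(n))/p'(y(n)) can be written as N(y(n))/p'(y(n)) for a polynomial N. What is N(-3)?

p'(y) = -9y^2 - 6y - 3.
N(y) = y·p'(y) - p(y) = y·(-9y^2 - 6y - 3) - (-3y^3 - 3y^2 - 3y - 3) = -6y^3 - 3y^2 + 3.
N(-3) = 138.

138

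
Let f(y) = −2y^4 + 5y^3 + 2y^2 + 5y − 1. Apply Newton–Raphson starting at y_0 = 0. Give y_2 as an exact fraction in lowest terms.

f'(y) = −8y^3 + 15y^2 + 4y + 5.
f(0) = −1, f'(0) = 5, so y_1 = 0 − (−1)/5 = 1/5.
f(1/5) = 73/625, f'(1/5) = 792/125, so y_2 = (1/5) − (73/625)/(792/125) = 719/3960.

719/3960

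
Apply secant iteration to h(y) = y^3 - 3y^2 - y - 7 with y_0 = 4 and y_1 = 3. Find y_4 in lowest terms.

1957161/520657

h(4) = 5, h(3) = -10. y_2 = 3 - (-10)·(3 - 4)/((-10) - 5) = 11/3.
h(3) = -10, h(11/3) = -46/27. y_3 = (11/3) - (-46/27)·((11/3) - 3)/((-46/27) - (-10)) = 213/56.
h(11/3) = -46/27, h(213/56) = 144325/175616. y_4 = (213/56) - (144325/175616)·((213/56) - (11/3))/((144325/175616) - (-46/27)) = 1957161/520657.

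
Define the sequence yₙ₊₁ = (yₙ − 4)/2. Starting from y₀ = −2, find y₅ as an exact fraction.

−63/16

y₁ = ((−2) − 4)/2 = −3.
y₂ = ((−3) − 4)/2 = −7/2.
y₃ = ((−7/2) − 4)/2 = −15/4.
y₄ = ((−15/4) − 4)/2 = −31/8.
y₅ = ((−31/8) − 4)/2 = −63/16.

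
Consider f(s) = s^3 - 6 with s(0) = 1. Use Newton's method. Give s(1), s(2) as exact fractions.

s(1) = 8/3, s(2) = 593/288

f'(s) = 3s^2.
f(1) = -5, f'(1) = 3, so s(1) = 1 - (-5)/3 = 8/3.
f(8/3) = 350/27, f'(8/3) = 64/3, so s(2) = (8/3) - (350/27)/(64/3) = 593/288.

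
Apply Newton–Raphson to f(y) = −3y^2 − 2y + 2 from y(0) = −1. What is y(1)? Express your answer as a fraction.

−5/4

f'(y) = −6y − 2.
f(−1) = 1, f'(−1) = 4, so y(1) = (−1) − 1/4 = −5/4.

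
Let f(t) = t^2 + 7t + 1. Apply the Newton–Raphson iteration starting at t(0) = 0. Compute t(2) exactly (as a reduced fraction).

-48/329

f'(t) = 2t + 7.
f(0) = 1, f'(0) = 7, so t(1) = 0 - 1/7 = -1/7.
f(-1/7) = 1/49, f'(-1/7) = 47/7, so t(2) = (-1/7) - (1/49)/(47/7) = -48/329.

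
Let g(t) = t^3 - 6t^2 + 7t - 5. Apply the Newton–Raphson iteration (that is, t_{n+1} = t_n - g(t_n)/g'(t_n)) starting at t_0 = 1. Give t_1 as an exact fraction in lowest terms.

-1/2

g'(t) = 3t^2 - 12t + 7.
g(1) = -3, g'(1) = -2, so t_1 = 1 - (-3)/(-2) = -1/2.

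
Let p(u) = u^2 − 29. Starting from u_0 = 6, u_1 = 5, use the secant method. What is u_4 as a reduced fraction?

9074/1685

p(6) = 7, p(5) = −4. u_2 = 5 − (−4)·(5 − 6)/((−4) − 7) = 59/11.
p(5) = −4, p(59/11) = −28/121. u_3 = (59/11) − (−28/121)·((59/11) − 5)/((−28/121) − (−4)) = 307/57.
p(59/11) = −28/121, p(307/57) = 28/3249. u_4 = (307/57) − (28/3249)·((307/57) − (59/11))/((28/3249) − (−28/121)) = 9074/1685.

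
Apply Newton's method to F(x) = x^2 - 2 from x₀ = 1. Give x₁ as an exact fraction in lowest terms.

3/2

F'(x) = 2x.
F(1) = -1, F'(1) = 2, so x₁ = 1 - (-1)/2 = 3/2.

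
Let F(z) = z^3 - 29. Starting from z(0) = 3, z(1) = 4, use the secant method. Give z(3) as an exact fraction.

F(3) = -2, F(4) = 35. z(2) = 4 - 35·(4 - 3)/(35 - (-2)) = 113/37.
F(4) = 35, F(113/37) = -26040/50653. z(3) = (113/37) - (-26040/50653)·((113/37) - 4)/((-26040/50653) - 35) = 157673/51397.

157673/51397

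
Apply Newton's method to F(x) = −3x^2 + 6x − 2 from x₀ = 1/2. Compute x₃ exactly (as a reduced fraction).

13775/32592

F'(x) = −6x + 6.
F(1/2) = 1/4, F'(1/2) = 3, so x₁ = (1/2) − (1/4)/3 = 5/12.
F(5/12) = −1/48, F'(5/12) = 7/2, so x₂ = (5/12) − (−1/48)/(7/2) = 71/168.
F(71/168) = −1/9408, F'(71/168) = 97/28, so x₃ = (71/168) − (−1/9408)/(97/28) = 13775/32592.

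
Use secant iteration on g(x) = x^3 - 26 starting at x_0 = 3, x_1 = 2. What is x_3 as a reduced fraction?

g(3) = 1, g(2) = -18. x_2 = 2 - (-18)·(2 - 3)/((-18) - 1) = 56/19.
g(2) = -18, g(56/19) = -2718/6859. x_3 = (56/19) - (-2718/6859)·((56/19) - 2)/((-2718/6859) - (-18)) = 3319/1118.

3319/1118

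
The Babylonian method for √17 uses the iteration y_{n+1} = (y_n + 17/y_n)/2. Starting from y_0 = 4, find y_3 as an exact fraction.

y_1 = (4 + 17/4)/2 = 33/8.
y_2 = (33/8 + 17/(33/8))/2 = 2177/528.
y_3 = (2177/528 + 17/(2177/528))/2 = 9478657/2298912.

9478657/2298912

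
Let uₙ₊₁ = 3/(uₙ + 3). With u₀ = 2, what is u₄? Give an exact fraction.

u₁ = 3/(2 + 3) = 3/5.
u₂ = 3/(3/5 + 3) = 5/6.
u₃ = 3/(5/6 + 3) = 18/23.
u₄ = 3/(18/23 + 3) = 23/29.

23/29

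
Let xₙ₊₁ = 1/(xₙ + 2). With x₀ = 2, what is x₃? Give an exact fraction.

x₁ = 1/(2 + 2) = 1/4.
x₂ = 1/(1/4 + 2) = 4/9.
x₃ = 1/(4/9 + 2) = 9/22.

9/22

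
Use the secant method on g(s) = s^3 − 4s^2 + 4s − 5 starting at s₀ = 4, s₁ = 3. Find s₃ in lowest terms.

4289/1317

g(4) = 11, g(3) = −2. s₂ = 3 − (−2)·(3 − 4)/((−2) − 11) = 41/13.
g(3) = −2, g(41/13) = −1760/2197. s₃ = (41/13) − (−1760/2197)·((41/13) − 3)/((−1760/2197) − (−2)) = 4289/1317.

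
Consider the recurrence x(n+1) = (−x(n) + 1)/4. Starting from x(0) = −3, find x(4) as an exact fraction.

3/16

x(1) = (−(−3) + 1)/4 = 1.
x(2) = (−1 + 1)/4 = 0.
x(3) = (−0 + 1)/4 = 1/4.
x(4) = (−(1/4) + 1)/4 = 3/16.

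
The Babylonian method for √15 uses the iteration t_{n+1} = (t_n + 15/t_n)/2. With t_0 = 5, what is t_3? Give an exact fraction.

t_1 = (5 + 15/5)/2 = 4.
t_2 = (4 + 15/4)/2 = 31/8.
t_3 = (31/8 + 15/(31/8))/2 = 1921/496.

1921/496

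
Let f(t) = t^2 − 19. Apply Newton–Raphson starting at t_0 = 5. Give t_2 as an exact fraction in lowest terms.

959/220

f'(t) = 2t.
f(5) = 6, f'(5) = 10, so t_1 = 5 − 6/10 = 22/5.
f(22/5) = 9/25, f'(22/5) = 44/5, so t_2 = (22/5) − (9/25)/(44/5) = 959/220.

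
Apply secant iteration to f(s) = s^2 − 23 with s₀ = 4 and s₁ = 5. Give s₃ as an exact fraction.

211/44

f(4) = −7, f(5) = 2. s₂ = 5 − 2·(5 − 4)/(2 − (−7)) = 43/9.
f(5) = 2, f(43/9) = −14/81. s₃ = (43/9) − (−14/81)·((43/9) − 5)/((−14/81) − 2) = 211/44.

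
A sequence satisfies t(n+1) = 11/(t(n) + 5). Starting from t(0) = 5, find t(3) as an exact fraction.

t(1) = 11/(5 + 5) = 11/10.
t(2) = 11/(11/10 + 5) = 110/61.
t(3) = 11/(110/61 + 5) = 671/415.

671/415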